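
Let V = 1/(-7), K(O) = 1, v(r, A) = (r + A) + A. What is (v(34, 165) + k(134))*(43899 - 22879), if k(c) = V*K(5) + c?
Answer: 73254700/7 ≈ 1.0465e+7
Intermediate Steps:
v(r, A) = r + 2*A (v(r, A) = (A + r) + A = r + 2*A)
V = -1/7 ≈ -0.14286
k(c) = -1/7 + c (k(c) = -1/7*1 + c = -1/7 + c)
(v(34, 165) + k(134))*(43899 - 22879) = ((34 + 2*165) + (-1/7 + 134))*(43899 - 22879) = ((34 + 330) + 937/7)*21020 = (364 + 937/7)*21020 = (3485/7)*21020 = 73254700/7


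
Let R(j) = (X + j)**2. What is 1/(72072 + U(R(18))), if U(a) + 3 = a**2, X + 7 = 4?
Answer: 1/122694 ≈ 8.1504e-6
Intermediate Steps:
X = -3 (X = -7 + 4 = -3)
R(j) = (-3 + j)**2
U(a) = -3 + a**2
1/(72072 + U(R(18))) = 1/(72072 + (-3 + ((-3 + 18)**2)**2)) = 1/(72072 + (-3 + (15**2)**2)) = 1/(72072 + (-3 + 225**2)) = 1/(72072 + (-3 + 50625)) = 1/(72072 + 50622) = 1/122694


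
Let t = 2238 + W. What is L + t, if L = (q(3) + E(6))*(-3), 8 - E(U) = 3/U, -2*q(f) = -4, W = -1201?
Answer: 2017/2 ≈ 1008.5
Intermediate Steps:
q(f) = 2 (q(f) = -1/2*(-4) = 2)
E(U) = 8 - 3/U
t = 1037 (t = 2238 - 1201 = 1037)
L = -57/2 (L = (2 + (8 - 3/6))*(-3) = (2 + (8 - 3*1/6))*(-3) = (2 + (8 - 1/2))*(-3) = (2 + 15/2)*(-3) = (19/2)*(-3) = -57/2 ≈ -28.500)
L + t = -57/2 + 1037 = 2017/2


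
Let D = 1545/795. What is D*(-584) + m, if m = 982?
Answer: -8106/53 ≈ -152.94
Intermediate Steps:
D = 103/53 (D = 1545*(1/795) = 103/53 ≈ 1.9434)
D*(-584) + m = (103/53)*(-584) + 982 = -60152/53 + 982 = -8106/53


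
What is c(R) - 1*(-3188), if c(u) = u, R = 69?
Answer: 3257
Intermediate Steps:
c(R) - 1*(-3188) = 69 - 1*(-3188) = 69 + 3188 = 3257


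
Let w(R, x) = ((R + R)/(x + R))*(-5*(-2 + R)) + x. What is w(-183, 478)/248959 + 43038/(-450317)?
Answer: -649958273114/6614517730177 ≈ -0.098262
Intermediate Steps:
w(R, x) = x + 2*R*(10 - 5*R)/(R + x) (w(R, x) = ((2*R)/(R + x))*(10 - 5*R) + x = (2*R/(R + x))*(10 - 5*R) + x = 2*R*(10 - 5*R)/(R + x) + x = x + 2*R*(10 - 5*R)/(R + x))
w(-183, 478)/248959 + 43038/(-450317) = ((478**2 - 10*(-183)**2 + 20*(-183) - 183*478)/(-183 + 478))/248959 + 43038/(-450317) = ((228484 - 10*33489 - 3660 - 87474)/295)*(1/248959) + 43038*(-1/450317) = ((228484 - 334890 - 3660 - 87474)/295)*(1/248959) - 43038/450317 = ((1/295)*(-197540))*(1/248959) - 43038/450317 = -39508/59*1/248959 - 43038/450317 = -39508/14688581 - 43038/450317 = -649958273114/6614517730177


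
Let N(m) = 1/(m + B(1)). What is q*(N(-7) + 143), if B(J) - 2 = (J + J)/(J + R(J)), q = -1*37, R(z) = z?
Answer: -21127/4 ≈ -5281.8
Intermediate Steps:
q = -37
B(J) = 3 (B(J) = 2 + (J + J)/(J + J) = 2 + (2*J)/((2*J)) = 2 + (2*J)*(1/(2*J)) = 2 + 1 = 3)
N(m) = 1/(3 + m) (N(m) = 1/(m + 3) = 1/(3 + m))
q*(N(-7) + 143) = -37*(1/(3 - 7) + 143) = -37*(1/(-4) + 143) = -37*(-¼ + 143) = -37*571/4 = -21127/4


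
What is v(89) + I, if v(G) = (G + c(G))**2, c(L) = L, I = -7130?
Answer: 24554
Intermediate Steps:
v(G) = 4*G**2 (v(G) = (G + G)**2 = (2*G)**2 = 4*G**2)
v(89) + I = 4*89**2 - 7130 = 4*7921 - 7130 = 31684 - 7130 = 24554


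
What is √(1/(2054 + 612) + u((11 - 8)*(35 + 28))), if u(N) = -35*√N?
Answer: √(2666 - 746293380*√21)/2666 ≈ 21.936*I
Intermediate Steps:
√(1/(2054 + 612) + u((11 - 8)*(35 + 28))) = √(1/(2054 + 612) - 35*√(11 - 8)*√(35 + 28)) = √(1/2666 - 35*3*√21) = √(1/2666 - 105*√21)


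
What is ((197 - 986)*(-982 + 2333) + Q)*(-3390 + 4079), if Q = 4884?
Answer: -731066895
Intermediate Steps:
((197 - 986)*(-982 + 2333) + Q)*(-3390 + 4079) = ((197 - 986)*(-982 + 2333) + 4884)*(-3390 + 4079) = (-789*1351 + 4884)*689 = (-1065939 + 4884)*689 = -1061055*689 = -731066895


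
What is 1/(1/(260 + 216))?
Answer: 476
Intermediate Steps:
1/(1/(260 + 216)) = 1/(1/476) = 476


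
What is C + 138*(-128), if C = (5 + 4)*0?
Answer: -17664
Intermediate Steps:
C = 0 (C = 9*0 = 0)
C + 138*(-128) = 0 + 138*(-128) = 0 - 17664 = -17664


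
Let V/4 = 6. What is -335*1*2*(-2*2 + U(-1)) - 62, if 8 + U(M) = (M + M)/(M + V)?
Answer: 184834/23 ≈ 8036.3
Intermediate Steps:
V = 24 (V = 4*6 = 24)
U(M) = -8 + 2*M/(24 + M) (U(M) = -8 + (M + M)/(M + 24) = -8 + (2*M)/(24 + M) = -8 + 2*M/(24 + M))
-335*1*2*(-2*2 + U(-1)) - 62 = -335*1*2*(-2*2 + 6*(-32 - 1*(-1))/(24 - 1)) - 62 = -670*(-4 + 6*(-32 + 1)/23) - 62 = -670*(-4 + 6*(1/23)*(-31)) - 62 = -670*(-4 - 186/23) - 62 = -670*(-278)/23 - 62 = -335*(-556/23) - 62 = 186260/23 - 62 = 184834/23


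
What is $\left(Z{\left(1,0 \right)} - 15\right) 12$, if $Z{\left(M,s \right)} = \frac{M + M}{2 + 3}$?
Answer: $- \frac{876}{5} \approx -175.2$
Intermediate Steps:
$Z{\left(M,s \right)} = \frac{2 M}{5}$
$\left(Z{\left(1,0 \right)} - 15\right) 12 = \left(\frac{2}{5} \cdot 1 - 15\right) 12 = \left(\frac{2}{5} - 15\right) 12 = \left(- \frac{73}{5}\right) 12 = - \frac{876}{5}$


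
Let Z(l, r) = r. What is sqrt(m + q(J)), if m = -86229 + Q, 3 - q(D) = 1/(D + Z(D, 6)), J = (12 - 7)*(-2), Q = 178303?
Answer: sqrt(368309)/2 ≈ 303.44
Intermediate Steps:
J = -10 (J = 5*(-2) = -10)
q(D) = 3 - 1/(6 + D) (q(D) = 3 - 1/(D + 6) = 3 - 1/(6 + D))
m = 92074 (m = -86229 + 178303 = 92074)
sqrt(m + q(J)) = sqrt(92074 + (17 + 3*(-10))/(6 - 10)) = sqrt(92074 + (17 - 30)/(-4)) = sqrt(92074 - 1/4*(-13)) = sqrt(92074 + 13/4) = sqrt(368309/4) = sqrt(368309)/2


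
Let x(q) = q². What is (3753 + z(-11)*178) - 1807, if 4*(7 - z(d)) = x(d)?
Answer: -4385/2 ≈ -2192.5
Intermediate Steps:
z(d) = 7 - d²/4
(3753 + z(-11)*178) - 1807 = (3753 + (7 - ¼*(-11)²)*178) - 1807 = (3753 + (7 - ¼*121)*178) - 1807 = (3753 + (7 - 121/4)*178) - 1807 = (3753 - 93/4*178) - 1807 = (3753 - 8277/2) - 1807 = -771/2 - 1807 = -4385/2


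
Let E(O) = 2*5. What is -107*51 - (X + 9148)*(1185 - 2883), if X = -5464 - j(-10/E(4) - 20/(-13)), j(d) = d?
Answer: 81237789/13 ≈ 6.2491e+6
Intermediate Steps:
E(O) = 10
X = -71039/13 (X = -5464 - (-10/10 - 20/(-13)) = -5464 - (-10*⅒ - 20*(-1/13)) = -5464 - (-1 + 20/13) = -5464 - 1*7/13 = -5464 - 7/13 = -71039/13 ≈ -5464.5)
-107*51 - (X + 9148)*(1185 - 2883) = -107*51 - (-71039/13 + 9148)*(1185 - 2883) = -5457 - 47885*(-1698)/13 = -5457 - 1*(-81308730/13) = -5457 + 81308730/13 = 81237789/13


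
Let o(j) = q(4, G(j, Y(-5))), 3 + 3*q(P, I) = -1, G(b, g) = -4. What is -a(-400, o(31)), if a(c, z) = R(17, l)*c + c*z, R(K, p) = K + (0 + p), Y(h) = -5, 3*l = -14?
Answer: 4400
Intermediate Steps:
l = -14/3 (l = (⅓)*(-14) = -14/3 ≈ -4.6667)
q(P, I) = -4/3 (q(P, I) = -1 + (⅓)*(-1) = -1 - ⅓ = -4/3)
R(K, p) = K + p
o(j) = -4/3
a(c, z) = 37*c/3 + c*z (a(c, z) = (17 - 14/3)*c + c*z = 37*c/3 + c*z)
-a(-400, o(31)) = -(-400)*(37 + 3*(-4/3))/3 = -(-400)*(37 - 4)/3 = -(-400)*33/3 = -1*(-4400) = 4400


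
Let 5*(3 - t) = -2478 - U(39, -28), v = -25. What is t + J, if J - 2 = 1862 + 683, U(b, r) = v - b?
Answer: 15164/5 ≈ 3032.8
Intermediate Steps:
U(b, r) = -25 - b
J = 2547 (J = 2 + (1862 + 683) = 2 + 2545 = 2547)
t = 2429/5 (t = 3 - (-2478 - (-25 - 1*39))/5 = 3 - (-2478 - (-25 - 39))/5 = 3 - (-2478 - 1*(-64))/5 = 3 - (-2478 + 64)/5 = 3 - ⅕*(-2414) = 3 + 2414/5 = 2429/5 ≈ 485.80)
t + J = 2429/5 + 2547 = 15164/5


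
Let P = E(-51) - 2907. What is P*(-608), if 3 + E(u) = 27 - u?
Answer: 1721856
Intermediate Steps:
E(u) = 24 - u (E(u) = -3 + (27 - u) = 24 - u)
P = -2832 (P = (24 - 1*(-51)) - 2907 = (24 + 51) - 2907 = 75 - 2907 = -2832)
P*(-608) = -2832*(-608) = 1721856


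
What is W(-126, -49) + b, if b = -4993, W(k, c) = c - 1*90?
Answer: -5132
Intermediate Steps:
W(k, c) = -90 + c (W(k, c) = c - 90 = -90 + c)
W(-126, -49) + b = (-90 - 49) - 4993 = -139 - 4993 = -5132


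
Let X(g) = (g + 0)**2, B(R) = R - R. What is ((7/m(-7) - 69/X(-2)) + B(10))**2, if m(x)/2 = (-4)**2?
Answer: 297025/1024 ≈ 290.06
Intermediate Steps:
m(x) = 32 (m(x) = 2*(-4)**2 = 2*16 = 32)
B(R) = 0
X(g) = g**2
((7/m(-7) - 69/X(-2)) + B(10))**2 = ((7/32 - 69/((-2)**2)) + 0)**2 = ((7*(1/32) - 69/4) + 0)**2 = ((7/32 - 69*1/4) + 0)**2 = ((7/32 - 69/4) + 0)**2 = (-545/32 + 0)**2 = (-545/32)**2 = 297025/1024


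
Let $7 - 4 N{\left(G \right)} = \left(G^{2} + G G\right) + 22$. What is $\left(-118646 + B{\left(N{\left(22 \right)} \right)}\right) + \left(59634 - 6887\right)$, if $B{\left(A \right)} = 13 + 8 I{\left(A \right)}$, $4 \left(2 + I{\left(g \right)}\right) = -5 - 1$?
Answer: $-65914$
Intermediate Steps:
$I{\left(g \right)} = - \frac{7}{2}$ ($I{\left(g \right)} = -2 + \frac{-5 - 1}{4} = -2 + \frac{1}{4} \left(-6\right) = -2 - \frac{3}{2} = - \frac{7}{2}$)
$N{\left(G \right)} = - \frac{15}{4} - \frac{G^{2}}{2}$ ($N{\left(G \right)} = \frac{7}{4} - \frac{\left(G^{2} + G G\right) + 22}{4} = \frac{7}{4} - \frac{\left(G^{2} + G^{2}\right) + 22}{4} = \frac{7}{4} - \frac{2 G^{2} + 22}{4} = \frac{7}{4} - \frac{22 + 2 G^{2}}{4} = \frac{7}{4} - \left(\frac{11}{2} + \frac{G^{2}}{2}\right) = - \frac{15}{4} - \frac{G^{2}}{2}$)
$B{\left(A \right)} = -15$ ($B{\left(A \right)} = 13 + 8 \left(- \frac{7}{2}\right) = 13 - 28 = -15$)
$\left(-118646 + B{\left(N{\left(22 \right)} \right)}\right) + \left(59634 - 6887\right) = \left(-118646 - 15\right) + \left(59634 - 6887\right) = -118661 + \left(59634 - 6887\right) = -118661 + 52747 = -65914$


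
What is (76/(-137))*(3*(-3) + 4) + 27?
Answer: 4079/137 ≈ 29.774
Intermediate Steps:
(76/(-137))*(3*(-3) + 4) + 27 = (76*(-1/137))*(-9 + 4) + 27 = -76/137*(-5) + 27 = 380/137 + 27 = 4079/137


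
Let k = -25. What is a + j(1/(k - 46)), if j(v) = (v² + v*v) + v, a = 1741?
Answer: 8776312/5041 ≈ 1741.0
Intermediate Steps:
j(v) = v + 2*v² (j(v) = (v² + v²) + v = 2*v² + v = v + 2*v²)
a + j(1/(k - 46)) = 1741 + (1 + 2/(-25 - 46))/(-25 - 46) = 1741 + (1 + 2/(-71))/(-71) = 1741 - (1 + 2*(-1/71))/71 = 1741 - (1 - 2/71)/71 = 1741 - 1/71*69/71 = 1741 - 69/5041 = 8776312/5041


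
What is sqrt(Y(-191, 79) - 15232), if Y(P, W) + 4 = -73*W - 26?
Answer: I*sqrt(21029) ≈ 145.01*I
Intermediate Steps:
Y(P, W) = -30 - 73*W (Y(P, W) = -4 + (-73*W - 26) = -4 + (-26 - 73*W) = -30 - 73*W)
sqrt(Y(-191, 79) - 15232) = sqrt((-30 - 73*79) - 15232) = sqrt((-30 - 5767) - 15232) = sqrt(-5797 - 15232) = sqrt(-21029) = I*sqrt(21029)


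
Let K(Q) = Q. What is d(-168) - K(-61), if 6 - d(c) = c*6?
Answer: 1075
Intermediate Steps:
d(c) = 6 - 6*c (d(c) = 6 - c*6 = 6 - 6*c)
d(-168) - K(-61) = (6 - 6*(-168)) - 1*(-61) = (6 + 1008) + 61 = 1014 + 61 = 1075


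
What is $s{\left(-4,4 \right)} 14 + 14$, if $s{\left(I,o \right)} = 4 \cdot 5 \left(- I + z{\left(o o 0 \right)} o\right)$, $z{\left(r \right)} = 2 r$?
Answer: $1134$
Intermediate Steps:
$s{\left(I,o \right)} = - 20 I$ ($s{\left(I,o \right)} = 4 \cdot 5 \left(- I + 2 o o 0 o\right) = 20 \left(- I + 2 o^{2} \cdot 0 o\right) = 20 \left(- I + 2 \cdot 0 o\right) = 20 \left(- I + 0 o\right) = 20 \left(- I + 0\right) = 20 \left(- I\right) = - 20 I$)
$s{\left(-4,4 \right)} 14 + 14 = \left(-20\right) \left(-4\right) 14 + 14 = 80 \cdot 14 + 14 = 1120 + 14 = 1134$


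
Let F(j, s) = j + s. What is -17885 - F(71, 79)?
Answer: -18035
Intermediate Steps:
-17885 - F(71, 79) = -17885 - (71 + 79) = -17885 - 1*150 = -17885 - 150 = -18035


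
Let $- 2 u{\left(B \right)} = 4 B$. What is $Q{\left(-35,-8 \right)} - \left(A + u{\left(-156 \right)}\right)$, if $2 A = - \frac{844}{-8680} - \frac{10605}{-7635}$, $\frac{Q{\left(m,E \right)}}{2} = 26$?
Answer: $- \frac{575997189}{2209060} \approx -260.74$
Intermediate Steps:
$Q{\left(m,E \right)} = 52$ ($Q{\left(m,E \right)} = 2 \cdot 26 = 52$)
$u{\left(B \right)} = - 2 B$ ($u{\left(B \right)} = - \frac{4 B}{2} = - 2 B$)
$A = \frac{1641589}{2209060}$ ($A = \frac{- \frac{844}{-8680} - \frac{10605}{-7635}}{2} = \frac{\left(-844\right) \left(- \frac{1}{8680}\right) - - \frac{707}{509}}{2} = \frac{\frac{211}{2170} + \frac{707}{509}}{2} = \frac{1}{2} \cdot \frac{1641589}{1104530} = \frac{1641589}{2209060} \approx 0.74312$)
$Q{\left(-35,-8 \right)} - \left(A + u{\left(-156 \right)}\right) = 52 - \left(\frac{1641589}{2209060} - -312\right) = 52 - \left(\frac{1641589}{2209060} + 312\right) = 52 - \frac{690868309}{2209060} = - \frac{575997189}{2209060}$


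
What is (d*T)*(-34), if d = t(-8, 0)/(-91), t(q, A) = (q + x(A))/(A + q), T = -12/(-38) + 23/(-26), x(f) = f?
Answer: -4777/22477 ≈ -0.21253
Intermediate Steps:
T = -281/494 (T = -12*(-1/38) + 23*(-1/26) = 6/19 - 23/26 = -281/494 ≈ -0.56883)
t(q, A) = 1 (t(q, A) = (q + A)/(A + q) = (A + q)/(A + q) = 1)
d = -1/91 (d = 1/(-91) = 1*(-1/91) = -1/91 ≈ -0.010989)
(d*T)*(-34) = -1/91*(-281/494)*(-34) = (281/44954)*(-34) = -4777/22477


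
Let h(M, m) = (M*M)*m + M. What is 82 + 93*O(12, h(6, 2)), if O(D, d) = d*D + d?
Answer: 94384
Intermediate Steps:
h(M, m) = M + m*M² (h(M, m) = M²*m + M = m*M² + M = M + m*M²)
O(D, d) = d + D*d (O(D, d) = D*d + d = d + D*d)
82 + 93*O(12, h(6, 2)) = 82 + 93*((6*(1 + 6*2))*(1 + 12)) = 82 + 93*((6*(1 + 12))*13) = 82 + 93*((6*13)*13) = 82 + 93*(78*13) = 82 + 93*1014 = 82 + 94302 = 94384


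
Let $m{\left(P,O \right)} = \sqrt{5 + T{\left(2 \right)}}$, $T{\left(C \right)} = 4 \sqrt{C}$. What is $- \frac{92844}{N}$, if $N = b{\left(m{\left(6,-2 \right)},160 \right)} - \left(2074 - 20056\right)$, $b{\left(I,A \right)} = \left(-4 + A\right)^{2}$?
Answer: $- \frac{5158}{2351} \approx -2.194$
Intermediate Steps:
$m{\left(P,O \right)} = \sqrt{5 + 4 \sqrt{2}}$
$N = 42318$ ($N = \left(-4 + 160\right)^{2} - \left(2074 - 20056\right) = 156^{2} - \left(2074 - 20056\right) = 24336 - -17982 = 24336 + 17982 = 42318$)
$- \frac{92844}{N} = - \frac{92844}{42318} = \left(-92844\right) \frac{1}{42318} = - \frac{5158}{2351}$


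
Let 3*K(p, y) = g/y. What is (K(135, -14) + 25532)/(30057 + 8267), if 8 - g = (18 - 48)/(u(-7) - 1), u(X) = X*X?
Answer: 2859561/4292288 ≈ 0.66621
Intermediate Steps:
u(X) = X²
g = 69/8 (g = 8 - (18 - 48)/((-7)² - 1) = 8 - (-30)/(49 - 1) = 8 - (-30)/48 = 8 - 1*(-5/8) = 8 + 5/8 = 69/8 ≈ 8.6250)
K(p, y) = 23/(8*y) (K(p, y) = (69/(8*y))/3 = 23/(8*y))
(K(135, -14) + 25532)/(30057 + 8267) = ((23/8)/(-14) + 25532)/(30057 + 8267) = ((23/8)*(-1/14) + 25532)/38324 = (-23/112 + 25532)*(1/38324) = (2859561/112)*(1/38324) = 2859561/4292288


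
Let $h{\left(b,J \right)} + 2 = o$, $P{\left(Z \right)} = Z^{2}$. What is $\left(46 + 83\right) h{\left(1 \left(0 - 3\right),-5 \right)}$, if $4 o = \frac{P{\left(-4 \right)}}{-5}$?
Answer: $- \frac{1806}{5} \approx -361.2$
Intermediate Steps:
$o = - \frac{4}{5}$ ($o = \frac{\left(-4\right)^{2} \frac{1}{-5}}{4} = \frac{16 \left(- \frac{1}{5}\right)}{4} = \frac{1}{4} \left(- \frac{16}{5}\right) = - \frac{4}{5} \approx -0.8$)
$h{\left(b,J \right)} = - \frac{14}{5}$ ($h{\left(b,J \right)} = -2 - \frac{4}{5} = - \frac{14}{5}$)
$\left(46 + 83\right) h{\left(1 \left(0 - 3\right),-5 \right)} = \left(46 + 83\right) \left(- \frac{14}{5}\right) = 129 \left(- \frac{14}{5}\right) = - \frac{1806}{5}$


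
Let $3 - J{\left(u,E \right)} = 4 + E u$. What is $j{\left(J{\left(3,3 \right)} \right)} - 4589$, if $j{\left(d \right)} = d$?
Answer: $-4599$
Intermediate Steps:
$J{\left(u,E \right)} = -1 - E u$ ($J{\left(u,E \right)} = 3 - \left(4 + E u\right) = -1 - E u$)
$j{\left(J{\left(3,3 \right)} \right)} - 4589 = \left(-1 - 3 \cdot 3\right) - 4589 = \left(-1 - 9\right) - 4589 = -10 - 4589 = -4599$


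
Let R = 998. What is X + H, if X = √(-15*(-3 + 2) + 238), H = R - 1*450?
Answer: 548 + √253 ≈ 563.91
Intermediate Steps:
H = 548 (H = 998 - 1*450 = 998 - 450 = 548)
X = √253 (X = √(-15*(-1) + 238) = √(15 + 238) = √253 ≈ 15.906)
X + H = √253 + 548 = 548 + √253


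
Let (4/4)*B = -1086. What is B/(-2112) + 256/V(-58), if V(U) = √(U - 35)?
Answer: 181/352 - 256*I*√93/93 ≈ 0.5142 - 26.546*I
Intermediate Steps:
V(U) = √(-35 + U)
B = -1086
B/(-2112) + 256/V(-58) = -1086/(-2112) + 256/(√(-35 - 58)) = -1086*(-1/2112) + 256/(√(-93)) = 181/352 + 256/((I*√93)) = 181/352 + 256*(-I*√93/93) = 181/352 - 256*I*√93/93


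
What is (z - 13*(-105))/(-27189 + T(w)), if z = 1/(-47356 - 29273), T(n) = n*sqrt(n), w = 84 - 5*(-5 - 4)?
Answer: -13166346761/261494700033 - 562217389*sqrt(129)/2353452300297 ≈ -0.053064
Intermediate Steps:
w = 129 (w = 84 - 5*(-9) = 84 + 45 = 129)
T(n) = n**(3/2)
z = -1/76629 (z = 1/(-76629) = -1/76629 ≈ -1.3050e-5)
(z - 13*(-105))/(-27189 + T(w)) = (-1/76629 - 13*(-105))/(-27189 + 129**(3/2)) = (-1/76629 + 1365)/(-27189 + 129*sqrt(129)) = 104598584/(76629*(-27189 + 129*sqrt(129)))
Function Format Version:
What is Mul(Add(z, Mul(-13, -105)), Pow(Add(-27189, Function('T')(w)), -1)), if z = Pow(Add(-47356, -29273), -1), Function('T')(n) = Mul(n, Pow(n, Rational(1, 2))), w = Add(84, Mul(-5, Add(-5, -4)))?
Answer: Add(Rational(-13166346761, 261494700033), Mul(Rational(-562217389, 2353452300297), Pow(129, Rational(1, 2)))) ≈ -0.053064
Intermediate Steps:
w = 129 (w = Add(84, Mul(-5, -9)) = Add(84, 45) = 129)
Function('T')(n) = Pow(n, Rational(3, 2))
z = Rational(-1, 76629) (z = Pow(-76629, -1) = Rational(-1, 76629) ≈ -1.3050e-5)
Mul(Add(z, Mul(-13, -105)), Pow(Add(-27189, Function('T')(w)), -1)) = Mul(Add(Rational(-1, 76629), Mul(-13, -105)), Pow(Add(-27189, Pow(129, Rational(3, 2))), -1)) = Mul(Add(Rational(-1, 76629), 1365), Pow(Add(-27189, Mul(129, Pow(129, Rational(1, 2)))), -1)) = Mul(Rational(104598584, 76629), Pow(Add(-27189, Mul(129, Pow(129, Rational(1, 2)))), -1))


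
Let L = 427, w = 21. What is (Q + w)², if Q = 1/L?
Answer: 80425024/182329 ≈ 441.10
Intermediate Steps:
Q = 1/427 ≈ 0.0023419
(Q + w)² = (1/427 + 21)² = (8968/427)² = 80425024/182329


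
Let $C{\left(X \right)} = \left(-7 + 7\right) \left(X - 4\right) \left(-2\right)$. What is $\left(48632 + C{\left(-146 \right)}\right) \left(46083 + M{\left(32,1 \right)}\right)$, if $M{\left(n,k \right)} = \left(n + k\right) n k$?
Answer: $2292463848$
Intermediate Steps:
$M{\left(n,k \right)} = k n \left(k + n\right)$ ($M{\left(n,k \right)} = \left(k + n\right) n k = n \left(k + n\right) k = k n \left(k + n\right)$)
$C{\left(X \right)} = 0$ ($C{\left(X \right)} = 0 \left(-4 + X\right) \left(-2\right) = 0 \left(-2\right) = 0$)
$\left(48632 + C{\left(-146 \right)}\right) \left(46083 + M{\left(32,1 \right)}\right) = \left(48632 + 0\right) \left(46083 + 1 \cdot 32 \left(1 + 32\right)\right) = 48632 \left(46083 + 1 \cdot 32 \cdot 33\right) = 48632 \left(46083 + 1056\right) = 48632 \cdot 47139 = 2292463848$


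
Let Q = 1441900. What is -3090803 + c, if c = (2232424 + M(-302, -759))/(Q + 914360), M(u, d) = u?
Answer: -3641366622329/1178130 ≈ -3.0908e+6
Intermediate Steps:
c = 1116061/1178130 (c = (2232424 - 302)/(1441900 + 914360) = 2232122/2356260 = 2232122*(1/2356260) = 1116061/1178130 ≈ 0.94732)
-3090803 + c = -3090803 + 1116061/1178130 = -3641366622329/1178130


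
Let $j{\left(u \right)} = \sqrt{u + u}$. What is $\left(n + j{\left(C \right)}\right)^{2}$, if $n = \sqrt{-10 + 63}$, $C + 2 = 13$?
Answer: $75 + 2 \sqrt{1166} \approx 143.29$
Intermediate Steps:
$C = 11$ ($C = -2 + 13 = 11$)
$j{\left(u \right)} = \sqrt{2} \sqrt{u}$ ($j{\left(u \right)} = \sqrt{2 u} = \sqrt{2} \sqrt{u}$)
$n = \sqrt{53} \approx 7.2801$
$\left(n + j{\left(C \right)}\right)^{2} = \left(\sqrt{53} + \sqrt{2} \sqrt{11}\right)^{2} = \left(\sqrt{53} + \sqrt{22}\right)^{2} = \left(\sqrt{22} + \sqrt{53}\right)^{2}$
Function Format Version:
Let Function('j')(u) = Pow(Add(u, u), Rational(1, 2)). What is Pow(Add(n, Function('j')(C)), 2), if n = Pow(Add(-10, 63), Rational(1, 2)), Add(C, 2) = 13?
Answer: Add(75, Mul(2, Pow(1166, Rational(1, 2)))) ≈ 143.29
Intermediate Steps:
C = 11 (C = Add(-2, 13) = 11)
Function('j')(u) = Mul(Pow(2, Rational(1, 2)), Pow(u, Rational(1, 2))) (Function('j')(u) = Pow(Mul(2, u), Rational(1, 2)) = Mul(Pow(2, Rational(1, 2)), Pow(u, Rational(1, 2))))
n = Pow(53, Rational(1, 2)) ≈ 7.2801
Pow(Add(n, Function('j')(C)), 2) = Pow(Add(Pow(53, Rational(1, 2)), Mul(Pow(2, Rational(1, 2)), Pow(11, Rational(1, 2)))), 2) = Pow(Add(Pow(53, Rational(1, 2)), Pow(22, Rational(1, 2))), 2) = Pow(Add(Pow(22, Rational(1, 2)), Pow(53, Rational(1, 2))), 2)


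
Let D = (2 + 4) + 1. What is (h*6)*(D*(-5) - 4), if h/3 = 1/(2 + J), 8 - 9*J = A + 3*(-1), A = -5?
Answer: -3159/17 ≈ -185.82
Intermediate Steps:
J = 16/9 (J = 8/9 - (-5 + 3*(-1))/9 = 8/9 - (-5 - 3)/9 = 8/9 - 1/9*(-8) = 8/9 + 8/9 = 16/9 ≈ 1.7778)
D = 7 (D = 6 + 1 = 7)
h = 27/34 (h = 3/(2 + 16/9) = 3/(34/9) = 3*(9/34) = 27/34 ≈ 0.79412)
(h*6)*(D*(-5) - 4) = ((27/34)*6)*(7*(-5) - 4) = 81*(-35 - 4)/17 = (81/17)*(-39) = -3159/17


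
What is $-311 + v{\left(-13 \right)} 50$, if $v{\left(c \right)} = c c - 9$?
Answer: $7689$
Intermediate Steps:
$v{\left(c \right)} = -9 + c^{2}$ ($v{\left(c \right)} = c^{2} - 9 = -9 + c^{2}$)
$-311 + v{\left(-13 \right)} 50 = -311 + \left(-9 + \left(-13\right)^{2}\right) 50 = -311 + \left(-9 + 169\right) 50 = -311 + 160 \cdot 50 = -311 + 8000 = 7689$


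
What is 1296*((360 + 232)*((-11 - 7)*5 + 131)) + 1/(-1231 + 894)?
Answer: 10600844543/337 ≈ 3.1457e+7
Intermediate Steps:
1296*((360 + 232)*((-11 - 7)*5 + 131)) + 1/(-1231 + 894) = 1296*(592*(-18*5 + 131)) + 1/(-337) = 1296*(592*(-90 + 131)) - 1/337 = 1296*(592*41) - 1/337 = 1296*24272 - 1/337 = 31456512 - 1/337 = 10600844543/337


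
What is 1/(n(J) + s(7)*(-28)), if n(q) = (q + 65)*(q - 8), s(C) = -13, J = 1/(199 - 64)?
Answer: -18225/2835404 ≈ -0.0064277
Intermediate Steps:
J = 1/135 ≈ 0.0074074
n(q) = (-8 + q)*(65 + q) (n(q) = (65 + q)*(-8 + q) = (-8 + q)*(65 + q))
1/(n(J) + s(7)*(-28)) = 1/((-520 + (1/135)² + 57*(1/135)) - 13*(-28)) = 1/((-520 + 1/18225 + 19/45) + 364) = 1/(-9469304/18225 + 364) = 1/(-2835404/18225) = -18225/2835404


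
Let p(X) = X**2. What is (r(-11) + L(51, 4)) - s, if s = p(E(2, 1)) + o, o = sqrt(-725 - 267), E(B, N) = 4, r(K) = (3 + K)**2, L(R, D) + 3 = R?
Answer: 96 - 4*I*sqrt(62) ≈ 96.0 - 31.496*I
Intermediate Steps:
L(R, D) = -3 + R
o = 4*I*sqrt(62) (o = sqrt(-992) = 4*I*sqrt(62) ≈ 31.496*I)
s = 16 + 4*I*sqrt(62) (s = 4**2 + 4*I*sqrt(62) = 16 + 4*I*sqrt(62) ≈ 16.0 + 31.496*I)
(r(-11) + L(51, 4)) - s = ((3 - 11)**2 + (-3 + 51)) - (16 + 4*I*sqrt(62)) = ((-8)**2 + 48) + (-16 - 4*I*sqrt(62)) = (64 + 48) + (-16 - 4*I*sqrt(62)) = 112 + (-16 - 4*I*sqrt(62)) = 96 - 4*I*sqrt(62)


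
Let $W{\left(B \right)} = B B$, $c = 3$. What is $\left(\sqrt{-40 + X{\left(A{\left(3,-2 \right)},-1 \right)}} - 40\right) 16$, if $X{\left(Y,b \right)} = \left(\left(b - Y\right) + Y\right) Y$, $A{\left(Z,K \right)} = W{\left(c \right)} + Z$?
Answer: $-640 + 32 i \sqrt{13} \approx -640.0 + 115.38 i$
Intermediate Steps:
$W{\left(B \right)} = B^{2}$
$A{\left(Z,K \right)} = 9 + Z$ ($A{\left(Z,K \right)} = 3^{2} + Z = 9 + Z$)
$X{\left(Y,b \right)} = Y b$ ($X{\left(Y,b \right)} = b Y = Y b$)
$\left(\sqrt{-40 + X{\left(A{\left(3,-2 \right)},-1 \right)}} - 40\right) 16 = \left(\sqrt{-40 + \left(9 + 3\right) \left(-1\right)} - 40\right) 16 = \left(\sqrt{-40 + 12 \left(-1\right)} - 40\right) 16 = \left(\sqrt{-40 - 12} - 40\right) 16 = \left(\sqrt{-52} - 40\right) 16 = \left(2 i \sqrt{13} - 40\right) 16 = \left(-40 + 2 i \sqrt{13}\right) 16 = -640 + 32 i \sqrt{13}$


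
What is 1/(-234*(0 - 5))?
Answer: 1/1170 ≈ 0.00085470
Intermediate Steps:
1/(-234*(0 - 5)) = 1/(-234*(-5)) = 1/1170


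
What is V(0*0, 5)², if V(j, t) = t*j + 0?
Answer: 0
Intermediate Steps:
V(j, t) = j*t (V(j, t) = j*t + 0 = j*t)
V(0*0, 5)² = ((0*0)*5)² = (0*5)² = 0² = 0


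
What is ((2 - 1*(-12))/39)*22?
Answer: 308/39 ≈ 7.8974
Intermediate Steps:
((2 - 1*(-12))/39)*22 = ((2 + 12)*(1/39))*22 = (14*(1/39))*22 = (14/39)*22 = 308/39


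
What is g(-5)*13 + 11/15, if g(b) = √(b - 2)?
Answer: 11/15 + 13*I*√7 ≈ 0.73333 + 34.395*I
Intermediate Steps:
g(b) = √(-2 + b)
g(-5)*13 + 11/15 = √(-2 - 5)*13 + 11/15 = √(-7)*13 + 11*(1/15) = (I*√7)*13 + 11/15 = 13*I*√7 + 11/15 = 11/15 + 13*I*√7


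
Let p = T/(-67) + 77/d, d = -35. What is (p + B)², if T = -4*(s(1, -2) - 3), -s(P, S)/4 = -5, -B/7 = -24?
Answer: 3122909689/112225 ≈ 27827.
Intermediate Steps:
B = 168 (B = -7*(-24) = 168)
s(P, S) = 20 (s(P, S) = -4*(-5) = 20)
T = -68 (T = -4*(20 - 3) = -4*17 = -68)
p = -397/335 (p = -68/(-67) + 77/(-35) = -68*(-1/67) + 77*(-1/35) = 68/67 - 11/5 = -397/335 ≈ -1.1851)
(p + B)² = (-397/335 + 168)² = (55883/335)² = 3122909689/112225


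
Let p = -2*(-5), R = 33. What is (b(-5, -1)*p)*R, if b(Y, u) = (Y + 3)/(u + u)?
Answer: 330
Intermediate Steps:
p = 10
b(Y, u) = (3 + Y)/(2*u) (b(Y, u) = (3 + Y)/((2*u)) = (3 + Y)*(1/(2*u)) = (3 + Y)/(2*u))
(b(-5, -1)*p)*R = (((1/2)*(3 - 5)/(-1))*10)*33 = (((1/2)*(-1)*(-2))*10)*33 = (1*10)*33 = 10*33 = 330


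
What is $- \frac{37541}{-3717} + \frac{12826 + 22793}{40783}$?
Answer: $\frac{237632918}{21655773} \approx 10.973$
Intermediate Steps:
$- \frac{37541}{-3717} + \frac{12826 + 22793}{40783} = \left(-37541\right) \left(- \frac{1}{3717}\right) + 35619 \cdot \frac{1}{40783} = \frac{5363}{531} + \frac{35619}{40783} = \frac{237632918}{21655773}$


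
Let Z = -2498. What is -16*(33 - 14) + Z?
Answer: -2802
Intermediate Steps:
-16*(33 - 14) + Z = -16*(33 - 14) - 2498 = -16*19 - 2498 = -304 - 2498 = -2802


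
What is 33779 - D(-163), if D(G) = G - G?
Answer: 33779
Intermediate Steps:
D(G) = 0
33779 - D(-163) = 33779 - 1*0 = 33779 + 0 = 33779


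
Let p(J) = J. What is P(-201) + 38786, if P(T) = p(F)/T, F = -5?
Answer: 7795991/201 ≈ 38786.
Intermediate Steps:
P(T) = -5/T
P(-201) + 38786 = -5/(-201) + 38786 = -5*(-1/201) + 38786 = 5/201 + 38786 = 7795991/201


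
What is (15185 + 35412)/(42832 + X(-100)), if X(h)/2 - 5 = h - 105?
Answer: 50597/42432 ≈ 1.1924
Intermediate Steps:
X(h) = -200 + 2*h (X(h) = 10 + 2*(h - 105) = 10 + 2*(-105 + h) = 10 + (-210 + 2*h) = -200 + 2*h)
(15185 + 35412)/(42832 + X(-100)) = (15185 + 35412)/(42832 + (-200 + 2*(-100))) = 50597/(42832 + (-200 - 200)) = 50597/(42832 - 400) = 50597/42432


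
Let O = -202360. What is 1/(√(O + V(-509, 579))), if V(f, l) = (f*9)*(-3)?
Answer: -I*√188617/188617 ≈ -0.0023026*I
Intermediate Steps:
V(f, l) = -27*f (V(f, l) = (9*f)*(-3) = -27*f)
1/(√(O + V(-509, 579))) = 1/(√(-202360 - 27*(-509))) = 1/(√(-202360 + 13743)) = 1/(√(-188617)) = 1/(I*√188617) = -I*√188617/188617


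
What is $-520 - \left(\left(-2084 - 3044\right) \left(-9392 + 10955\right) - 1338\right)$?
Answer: $8015882$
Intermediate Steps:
$-520 - \left(\left(-2084 - 3044\right) \left(-9392 + 10955\right) - 1338\right) = -520 - \left(\left(-5128\right) 1563 - 1338\right) = -520 - \left(-8015064 - 1338\right) = -520 - -8016402 = -520 + 8016402 = 8015882$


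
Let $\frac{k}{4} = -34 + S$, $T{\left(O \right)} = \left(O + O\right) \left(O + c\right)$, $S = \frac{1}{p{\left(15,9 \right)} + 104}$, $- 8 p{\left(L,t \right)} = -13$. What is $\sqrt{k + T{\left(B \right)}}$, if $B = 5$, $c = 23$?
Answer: $\frac{4 \sqrt{38035}}{65} \approx 12.002$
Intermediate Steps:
$p{\left(L,t \right)} = \frac{13}{8}$ ($p{\left(L,t \right)} = \left(- \frac{1}{8}\right) \left(-13\right) = \frac{13}{8}$)
$S = \frac{8}{845}$ ($S = \frac{1}{\frac{13}{8} + 104} = \frac{1}{\frac{845}{8}} = \frac{8}{845} \approx 0.0094675$)
$T{\left(O \right)} = 2 O \left(23 + O\right)$ ($T{\left(O \right)} = \left(O + O\right) \left(O + 23\right) = 2 O \left(23 + O\right)$)
$k = - \frac{114888}{845}$ ($k = 4 \left(-34 + \frac{8}{845}\right) = 4 \left(- \frac{28722}{845}\right) = - \frac{114888}{845} \approx -135.96$)
$\sqrt{k + T{\left(B \right)}} = \sqrt{- \frac{114888}{845} + 2 \cdot 5 \left(23 + 5\right)} = \sqrt{- \frac{114888}{845} + 2 \cdot 5 \cdot 28} = \sqrt{- \frac{114888}{845} + 280} = \sqrt{\frac{121712}{845}} = \frac{4 \sqrt{38035}}{65}$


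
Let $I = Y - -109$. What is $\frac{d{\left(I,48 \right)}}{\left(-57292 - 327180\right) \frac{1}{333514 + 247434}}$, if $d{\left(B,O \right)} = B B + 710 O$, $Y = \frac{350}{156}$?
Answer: $- \frac{41048776137613}{584781912} \approx -70195.0$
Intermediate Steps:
$Y = \frac{175}{78}$ ($Y = 350 \cdot \frac{1}{156} = \frac{175}{78} \approx 2.2436$)
$I = \frac{8677}{78}$ ($I = \frac{175}{78} - -109 = \frac{175}{78} + 109 = \frac{8677}{78} \approx 111.24$)
$d{\left(B,O \right)} = B^{2} + 710 O$
$\frac{d{\left(I,48 \right)}}{\left(-57292 - 327180\right) \frac{1}{333514 + 247434}} = \frac{\left(\frac{8677}{78}\right)^{2} + 710 \cdot 48}{\left(-57292 - 327180\right) \frac{1}{333514 + 247434}} = \frac{\frac{75290329}{6084} + 34080}{\left(-384472\right) \frac{1}{580948}} = \frac{282633049}{6084 \left(\left(-384472\right) \frac{1}{580948}\right)} = \frac{282633049}{6084 \left(- \frac{96118}{145237}\right)} = \frac{282633049}{6084} \left(- \frac{145237}{96118}\right) = - \frac{41048776137613}{584781912}$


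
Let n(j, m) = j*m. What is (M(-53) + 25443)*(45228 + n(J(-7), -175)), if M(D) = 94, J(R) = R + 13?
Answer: 1128173586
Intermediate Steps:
J(R) = 13 + R
(M(-53) + 25443)*(45228 + n(J(-7), -175)) = (94 + 25443)*(45228 + (13 - 7)*(-175)) = 25537*(45228 + 6*(-175)) = 25537*(45228 - 1050) = 25537*44178 = 1128173586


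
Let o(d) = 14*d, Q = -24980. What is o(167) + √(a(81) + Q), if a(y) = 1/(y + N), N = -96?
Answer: 2338 + I*√5620515/15 ≈ 2338.0 + 158.05*I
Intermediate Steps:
a(y) = 1/(-96 + y) (a(y) = 1/(y - 96) = 1/(-96 + y))
o(167) + √(a(81) + Q) = 14*167 + √(1/(-96 + 81) - 24980) = 2338 + √(1/(-15) - 24980) = 2338 + √(-1/15 - 24980) = 2338 + √(-374701/15) = 2338 + I*√5620515/15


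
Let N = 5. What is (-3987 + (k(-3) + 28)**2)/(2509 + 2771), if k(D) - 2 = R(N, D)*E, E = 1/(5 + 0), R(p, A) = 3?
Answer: -12711/22000 ≈ -0.57777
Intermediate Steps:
E = 1/5 ≈ 0.20000
k(D) = 13/5 (k(D) = 2 + 3*(1/5) = 2 + 3/5 = 13/5)
(-3987 + (k(-3) + 28)**2)/(2509 + 2771) = (-3987 + (13/5 + 28)**2)/(2509 + 2771) = (-3987 + (153/5)**2)/5280 = (-3987 + 23409/25)*(1/5280) = -76266/25*1/5280 = -12711/22000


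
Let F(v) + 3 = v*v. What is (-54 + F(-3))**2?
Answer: 2304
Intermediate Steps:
F(v) = -3 + v**2 (F(v) = -3 + v*v = -3 + v**2)
(-54 + F(-3))**2 = (-54 + (-3 + (-3)**2))**2 = (-54 + (-3 + 9))**2 = (-54 + 6)**2 = (-48)**2 = 2304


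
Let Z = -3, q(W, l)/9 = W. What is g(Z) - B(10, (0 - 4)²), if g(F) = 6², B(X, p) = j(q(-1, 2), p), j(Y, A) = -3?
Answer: 39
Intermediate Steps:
q(W, l) = 9*W
B(X, p) = -3
g(F) = 36
g(Z) - B(10, (0 - 4)²) = 36 - 1*(-3) = 36 + 3 = 39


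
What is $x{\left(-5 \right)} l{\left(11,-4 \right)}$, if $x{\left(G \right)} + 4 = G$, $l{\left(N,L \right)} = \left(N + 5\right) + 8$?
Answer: $-216$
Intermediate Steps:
$l{\left(N,L \right)} = 13 + N$ ($l{\left(N,L \right)} = \left(5 + N\right) + 8 = 13 + N$)
$x{\left(G \right)} = -4 + G$
$x{\left(-5 \right)} l{\left(11,-4 \right)} = \left(-4 - 5\right) \left(13 + 11\right) = \left(-9\right) 24 = -216$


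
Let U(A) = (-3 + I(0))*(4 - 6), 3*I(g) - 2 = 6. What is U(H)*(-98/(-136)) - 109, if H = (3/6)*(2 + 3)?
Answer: -11069/102 ≈ -108.52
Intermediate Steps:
I(g) = 8/3 (I(g) = ⅔ + (⅓)*6 = ⅔ + 2 = 8/3)
H = 5/2 (H = (3*(⅙))*5 = (½)*5 = 5/2 ≈ 2.5000)
U(A) = ⅔ (U(A) = (-3 + 8/3)*(4 - 6) = -⅓*(-2) = ⅔)
U(H)*(-98/(-136)) - 109 = 2*(-98/(-136))/3 - 109 = 2*(-98*(-1/136))/3 - 109 = (⅔)*(49/68) - 109 = 49/102 - 109 = -11069/102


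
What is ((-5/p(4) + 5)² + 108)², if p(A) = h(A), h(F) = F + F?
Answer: 66210769/4096 ≈ 16165.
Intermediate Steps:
h(F) = 2*F
p(A) = 2*A
((-5/p(4) + 5)² + 108)² = ((-5/(2*4) + 5)² + 108)² = ((-5/8 + 5)² + 108)² = ((35/8)² + 108)² = (1225/64 + 108)² = (8137/64)² = 66210769/4096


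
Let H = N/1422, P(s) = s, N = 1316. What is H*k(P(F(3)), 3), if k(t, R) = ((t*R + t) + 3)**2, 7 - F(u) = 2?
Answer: 348082/711 ≈ 489.57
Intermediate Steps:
F(u) = 5 (F(u) = 7 - 1*2 = 7 - 2 = 5)
k(t, R) = (3 + t + R*t)**2 (k(t, R) = ((R*t + t) + 3)**2 = ((t + R*t) + 3)**2 = (3 + t + R*t)**2)
H = 658/711 (H = 1316/1422 = 1316*(1/1422) = 658/711 ≈ 0.92546)
H*k(P(F(3)), 3) = 658*(3 + 5 + 3*5)**2/711 = 658*(3 + 5 + 15)**2/711 = (658/711)*23**2 = (658/711)*529 = 348082/711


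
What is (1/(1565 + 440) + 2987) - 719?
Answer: 4547341/2005 ≈ 2268.0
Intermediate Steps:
(1/(1565 + 440) + 2987) - 719 = (1/2005 + 2987) - 719 = 5988936/2005 - 719 = 4547341/2005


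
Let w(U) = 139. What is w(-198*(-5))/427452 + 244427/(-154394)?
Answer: -52229674619/32998012044 ≈ -1.5828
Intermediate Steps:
w(-198*(-5))/427452 + 244427/(-154394) = 139/427452 + 244427/(-154394) = 139*(1/427452) + 244427*(-1/154394) = 139/427452 - 244427/154394 = -52229674619/32998012044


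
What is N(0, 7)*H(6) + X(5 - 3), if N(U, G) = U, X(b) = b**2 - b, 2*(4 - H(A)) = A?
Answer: 2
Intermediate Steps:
H(A) = 4 - A/2
N(0, 7)*H(6) + X(5 - 3) = 0*(4 - 1/2*6) + (5 - 3)*(-1 + (5 - 3)) = 0*(4 - 3) + 2*(-1 + 2) = 0*1 + 2*1 = 0 + 2 = 2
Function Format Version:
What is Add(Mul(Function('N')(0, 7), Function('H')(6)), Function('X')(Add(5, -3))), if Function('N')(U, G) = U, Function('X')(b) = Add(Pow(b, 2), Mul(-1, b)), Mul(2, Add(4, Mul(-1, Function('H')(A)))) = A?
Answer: 2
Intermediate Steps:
Function('H')(A) = Add(4, Mul(Rational(-1, 2), A))
Add(Mul(Function('N')(0, 7), Function('H')(6)), Function('X')(Add(5, -3))) = Add(Mul(0, Add(4, Mul(Rational(-1, 2), 6))), Mul(Add(5, -3), Add(-1, Add(5, -3)))) = Add(Mul(0, Add(4, -3)), Mul(2, Add(-1, 2))) = Add(Mul(0, 1), Mul(2, 1)) = Add(0, 2) = 2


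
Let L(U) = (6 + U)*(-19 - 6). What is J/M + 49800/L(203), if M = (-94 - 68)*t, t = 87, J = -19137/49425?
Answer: -462538377589/48529517850 ≈ -9.5311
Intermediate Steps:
J = -6379/16475 (J = -19137*1/49425 = -6379/16475 ≈ -0.38719)
L(U) = -150 - 25*U (L(U) = (6 + U)*(-25) = -150 - 25*U)
M = -14094 (M = (-94 - 68)*87 = -162*87 = -14094)
J/M + 49800/L(203) = -6379/16475/(-14094) + 49800/(-150 - 25*203) = -6379/16475*(-1/14094) + 49800/(-150 - 5075) = 6379/232198650 + 49800/(-5225) = 6379/232198650 + 49800*(-1/5225) = 6379/232198650 - 1992/209 = -462538377589/48529517850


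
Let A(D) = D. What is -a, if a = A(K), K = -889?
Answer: 889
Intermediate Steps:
a = -889
-a = -1*(-889) = 889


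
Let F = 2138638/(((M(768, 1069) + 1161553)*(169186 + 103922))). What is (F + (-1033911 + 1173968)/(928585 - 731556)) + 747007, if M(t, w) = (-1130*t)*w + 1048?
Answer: 18622262428788313794669109/24929143512767033694 ≈ 7.4701e+5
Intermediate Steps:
M(t, w) = 1048 - 1130*t*w (M(t, w) = -1130*t*w + 1048 = 1048 - 1130*t*w)
F = -1069319/126525250154886 (F = 2138638/((((1048 - 1130*768*1069) + 1161553)*(169186 + 103922))) = 2138638/((((1048 - 927720960) + 1161553)*273108)) = 2138638/(((-927719912 + 1161553)*273108)) = 2138638/((-926558359*273108)) = 2138638/(-253050500309772) = 2138638*(-1/253050500309772) = -1069319/126525250154886 ≈ -8.4514e-9)
(F + (-1033911 + 1173968)/(928585 - 731556)) + 747007 = (-1069319/126525250154886 + (-1033911 + 1173968)/(928585 - 731556)) + 747007 = (-1069319/126525250154886 + 140057/197029) + 747007 = 17720746750256015251/24929143512767033694 + 747007 = 18622262428788313794669109/24929143512767033694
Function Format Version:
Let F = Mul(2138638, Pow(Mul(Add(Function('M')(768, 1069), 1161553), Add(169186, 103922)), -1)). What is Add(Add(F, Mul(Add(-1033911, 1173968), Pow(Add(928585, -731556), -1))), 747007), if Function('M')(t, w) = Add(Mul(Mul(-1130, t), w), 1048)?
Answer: Rational(18622262428788313794669109, 24929143512767033694) ≈ 7.4701e+5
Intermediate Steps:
Function('M')(t, w) = Add(1048, Mul(-1130, t, w)) (Function('M')(t, w) = Add(Mul(-1130, t, w), 1048) = Add(1048, Mul(-1130, t, w)))
F = Rational(-1069319, 126525250154886) (F = Mul(2138638, Pow(Mul(Add(Add(1048, Mul(-1130, 768, 1069)), 1161553), Add(169186, 103922)), -1)) = Mul(2138638, Pow(Mul(Add(Add(1048, -927720960), 1161553), 273108), -1)) = Mul(2138638, Pow(Mul(Add(-927719912, 1161553), 273108), -1)) = Mul(2138638, Pow(Mul(-926558359, 273108), -1)) = Mul(2138638, Pow(-253050500309772, -1)) = Mul(2138638, Rational(-1, 253050500309772)) = Rational(-1069319, 126525250154886) ≈ -8.4514e-9)
Add(Add(F, Mul(Add(-1033911, 1173968), Pow(Add(928585, -731556), -1))), 747007) = Add(Add(Rational(-1069319, 126525250154886), Mul(Add(-1033911, 1173968), Pow(Add(928585, -731556), -1))), 747007) = Add(Add(Rational(-1069319, 126525250154886), Mul(140057, Pow(197029, -1))), 747007) = Add(Add(Rational(-1069319, 126525250154886), Mul(140057, Rational(1, 197029))), 747007) = Add(Add(Rational(-1069319, 126525250154886), Rational(140057, 197029)), 747007) = Add(Rational(17720746750256015251, 24929143512767033694), 747007) = Rational(18622262428788313794669109, 24929143512767033694)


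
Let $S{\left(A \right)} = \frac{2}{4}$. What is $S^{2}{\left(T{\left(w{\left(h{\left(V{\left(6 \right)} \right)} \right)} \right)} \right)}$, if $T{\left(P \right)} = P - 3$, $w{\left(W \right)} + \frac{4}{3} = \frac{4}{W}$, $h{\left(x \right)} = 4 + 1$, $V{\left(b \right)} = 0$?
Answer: $\frac{1}{4} \approx 0.25$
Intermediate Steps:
$h{\left(x \right)} = 5$
$w{\left(W \right)} = - \frac{4}{3} + \frac{4}{W}$
$T{\left(P \right)} = -3 + P$
$S{\left(A \right)} = \frac{1}{2}$ ($S{\left(A \right)} = 2 \cdot \frac{1}{4} = \frac{1}{2}$)
$S^{2}{\left(T{\left(w{\left(h{\left(V{\left(6 \right)} \right)} \right)} \right)} \right)} = \left(\frac{1}{2}\right)^{2} = \frac{1}{4}$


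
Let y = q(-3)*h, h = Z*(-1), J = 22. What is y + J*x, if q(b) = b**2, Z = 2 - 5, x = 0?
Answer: 27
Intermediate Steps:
Z = -3
h = 3 (h = -3*(-1) = 3)
y = 27 (y = (-3)**2*3 = 9*3 = 27)
y + J*x = 27 + 22*0 = 27 + 0 = 27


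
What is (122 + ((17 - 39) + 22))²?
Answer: 14884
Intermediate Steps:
(122 + ((17 - 39) + 22))² = (122 + (-22 + 22))² = (122 + 0)² = 122² = 14884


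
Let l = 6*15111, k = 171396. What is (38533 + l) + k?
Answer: 300595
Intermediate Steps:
l = 90666
(38533 + l) + k = (38533 + 90666) + 171396 = 129199 + 171396 = 300595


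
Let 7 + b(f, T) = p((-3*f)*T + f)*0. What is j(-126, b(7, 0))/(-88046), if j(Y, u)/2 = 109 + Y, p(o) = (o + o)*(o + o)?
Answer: 17/44023 ≈ 0.00038616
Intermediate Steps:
p(o) = 4*o**2 (p(o) = (2*o)*(2*o) = 4*o**2)
b(f, T) = -7 (b(f, T) = -7 + (4*((-3*f)*T + f)**2)*0 = -7 + (4*(-3*T*f + f)**2)*0 = -7 + (4*(f - 3*T*f)**2)*0 = -7 + 0 = -7)
j(Y, u) = 218 + 2*Y (j(Y, u) = 2*(109 + Y) = 218 + 2*Y)
j(-126, b(7, 0))/(-88046) = (218 + 2*(-126))/(-88046) = (218 - 252)*(-1/88046) = -34*(-1/88046) = 17/44023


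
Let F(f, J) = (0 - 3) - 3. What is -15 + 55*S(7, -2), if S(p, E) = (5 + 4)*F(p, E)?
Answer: -2985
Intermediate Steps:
F(f, J) = -6 (F(f, J) = -3 - 3 = -6)
S(p, E) = -54 (S(p, E) = (5 + 4)*(-6) = 9*(-6) = -54)
-15 + 55*S(7, -2) = -15 + 55*(-54) = -15 - 2970 = -2985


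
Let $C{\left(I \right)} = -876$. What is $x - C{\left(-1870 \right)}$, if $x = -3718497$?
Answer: $-3717621$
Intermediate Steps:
$x - C{\left(-1870 \right)} = -3718497 - -876 = -3718497 + 876 = -3717621$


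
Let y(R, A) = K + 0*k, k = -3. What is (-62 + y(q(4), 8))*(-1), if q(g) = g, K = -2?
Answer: 64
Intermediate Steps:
y(R, A) = -2 (y(R, A) = -2 + 0*(-3) = -2 + 0 = -2)
(-62 + y(q(4), 8))*(-1) = (-62 - 2)*(-1) = -64*(-1) = 64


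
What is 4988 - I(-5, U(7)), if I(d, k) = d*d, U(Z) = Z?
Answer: 4963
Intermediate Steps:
I(d, k) = d**2
4988 - I(-5, U(7)) = 4988 - 1*(-5)**2 = 4988 - 1*25 = 4988 - 25 = 4963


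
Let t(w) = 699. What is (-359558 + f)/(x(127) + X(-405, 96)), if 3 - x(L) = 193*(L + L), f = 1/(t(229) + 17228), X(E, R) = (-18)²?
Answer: 1289159253/174591053 ≈ 7.3839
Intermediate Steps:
X(E, R) = 324
f = 1/17927 (f = 1/(699 + 17228) = 1/17927 ≈ 5.5782e-5)
x(L) = 3 - 386*L (x(L) = 3 - 193*(L + L) = 3 - 193*2*L = 3 - 386*L)
(-359558 + f)/(x(127) + X(-405, 96)) = (-359558 + 1/17927)/((3 - 386*127) + 324) = -6445796265/(17927*((3 - 49022) + 324)) = -6445796265/(17927*(-49019 + 324)) = -6445796265/17927/(-48695) = -6445796265/17927*(-1/48695) = 1289159253/174591053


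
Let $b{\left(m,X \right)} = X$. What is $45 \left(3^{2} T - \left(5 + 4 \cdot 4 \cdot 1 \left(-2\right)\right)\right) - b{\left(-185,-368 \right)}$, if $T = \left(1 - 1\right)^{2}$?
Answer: $1583$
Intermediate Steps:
$T = 0$ ($T = 0^{2} = 0$)
$45 \left(3^{2} T - \left(5 + 4 \cdot 4 \cdot 1 \left(-2\right)\right)\right) - b{\left(-185,-368 \right)} = 45 \left(3^{2} \cdot 0 - \left(5 + 4 \cdot 4 \cdot 1 \left(-2\right)\right)\right) - -368 = 45 \left(9 \cdot 0 - \left(5 + 4 \cdot 4 \left(-2\right)\right)\right) + 368 = 45 \left(0 - -27\right) + 368 = 45 \left(0 + \left(32 - 5\right)\right) + 368 = 45 \left(0 + 27\right) + 368 = 45 \cdot 27 + 368 = 1215 + 368 = 1583$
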